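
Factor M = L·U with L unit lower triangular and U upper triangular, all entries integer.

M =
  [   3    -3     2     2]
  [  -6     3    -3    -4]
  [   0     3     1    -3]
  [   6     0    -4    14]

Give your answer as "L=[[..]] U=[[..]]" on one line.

  row1 -= -2·row0 → [0,-3,1,0]
  row2 -= 0·row0 → [0,3,1,-3]
  row3 -= 2·row0 → [0,6,-8,10]
  row2 -= -1·row1 → [0,0,2,-3]
  row3 -= -2·row1 → [0,0,-6,10]
  row3 -= -3·row2 → [0,0,0,1]

L=[[1,0,0,0],[-2,1,0,0],[0,-1,1,0],[2,-2,-3,1]] U=[[3,-3,2,2],[0,-3,1,0],[0,0,2,-3],[0,0,0,1]]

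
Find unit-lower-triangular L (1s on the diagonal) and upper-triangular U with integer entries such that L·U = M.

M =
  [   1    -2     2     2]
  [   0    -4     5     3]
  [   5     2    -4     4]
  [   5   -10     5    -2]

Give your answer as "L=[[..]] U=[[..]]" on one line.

L=[[1,0,0,0],[0,1,0,0],[5,-3,1,0],[5,0,-5,1]] U=[[1,-2,2,2],[0,-4,5,3],[0,0,1,3],[0,0,0,3]]

  R1 -= 0·R0 → [0,-4,5,3]
  R2 -= 5·R0 → [0,12,-14,-6]
  R3 -= 5·R0 → [0,0,-5,-12]
  R2 -= -3·R1 → [0,0,1,3]
  R3 -= 0·R1 → [0,0,-5,-12]
  R3 -= -5·R2 → [0,0,0,3]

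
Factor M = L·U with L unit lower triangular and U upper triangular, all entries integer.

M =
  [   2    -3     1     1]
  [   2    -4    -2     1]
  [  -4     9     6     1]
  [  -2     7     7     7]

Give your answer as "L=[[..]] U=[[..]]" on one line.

  R1 -= 1·R0 → [0,-1,-3,0]
  R2 -= -2·R0 → [0,3,8,3]
  R3 -= -1·R0 → [0,4,8,8]
  R2 -= -3·R1 → [0,0,-1,3]
  R3 -= -4·R1 → [0,0,-4,8]
  R3 -= 4·R2 → [0,0,0,-4]

L=[[1,0,0,0],[1,1,0,0],[-2,-3,1,0],[-1,-4,4,1]] U=[[2,-3,1,1],[0,-1,-3,0],[0,0,-1,3],[0,0,0,-4]]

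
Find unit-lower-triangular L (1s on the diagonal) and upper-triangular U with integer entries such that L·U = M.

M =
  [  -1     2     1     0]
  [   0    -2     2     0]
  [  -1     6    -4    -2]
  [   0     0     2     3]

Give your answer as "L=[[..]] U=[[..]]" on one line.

L=[[1,0,0,0],[0,1,0,0],[1,-2,1,0],[0,0,-2,1]] U=[[-1,2,1,0],[0,-2,2,0],[0,0,-1,-2],[0,0,0,-1]]

  row1 -= 0·row0 → [0,-2,2,0]
  row2 -= 1·row0 → [0,4,-5,-2]
  row3 -= 0·row0 → [0,0,2,3]
  row2 -= -2·row1 → [0,0,-1,-2]
  row3 -= 0·row1 → [0,0,2,3]
  row3 -= -2·row2 → [0,0,0,-1]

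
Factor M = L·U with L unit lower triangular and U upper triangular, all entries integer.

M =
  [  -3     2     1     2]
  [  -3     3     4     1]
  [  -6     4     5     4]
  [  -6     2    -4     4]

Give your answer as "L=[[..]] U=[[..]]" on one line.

L=[[1,0,0,0],[1,1,0,0],[2,0,1,0],[2,-2,0,1]] U=[[-3,2,1,2],[0,1,3,-1],[0,0,3,0],[0,0,0,-2]]

  row1 -= 1·row0 → [0,1,3,-1]
  row2 -= 2·row0 → [0,0,3,0]
  row3 -= 2·row0 → [0,-2,-6,0]
  row2 -= 0·row1 → [0,0,3,0]
  row3 -= -2·row1 → [0,0,0,-2]
  row3 -= 0·row2 → [0,0,0,-2]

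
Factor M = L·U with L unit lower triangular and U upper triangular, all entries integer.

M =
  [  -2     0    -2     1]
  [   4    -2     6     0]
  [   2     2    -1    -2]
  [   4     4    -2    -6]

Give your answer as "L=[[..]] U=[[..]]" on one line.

L=[[1,0,0,0],[-2,1,0,0],[-1,-1,1,0],[-2,-2,2,1]] U=[[-2,0,-2,1],[0,-2,2,2],[0,0,-1,1],[0,0,0,-2]]

  r1 -= -2·r0 → [0,-2,2,2]
  r2 -= -1·r0 → [0,2,-3,-1]
  r3 -= -2·r0 → [0,4,-6,-4]
  r2 -= -1·r1 → [0,0,-1,1]
  r3 -= -2·r1 → [0,0,-2,0]
  r3 -= 2·r2 → [0,0,0,-2]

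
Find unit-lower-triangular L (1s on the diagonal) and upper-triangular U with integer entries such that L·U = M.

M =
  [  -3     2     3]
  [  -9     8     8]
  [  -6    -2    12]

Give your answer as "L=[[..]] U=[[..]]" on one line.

  r1 -= 3·r0 → [0,2,-1]
  r2 -= 2·r0 → [0,-6,6]
  r2 -= -3·r1 → [0,0,3]

L=[[1,0,0],[3,1,0],[2,-3,1]] U=[[-3,2,3],[0,2,-1],[0,0,3]]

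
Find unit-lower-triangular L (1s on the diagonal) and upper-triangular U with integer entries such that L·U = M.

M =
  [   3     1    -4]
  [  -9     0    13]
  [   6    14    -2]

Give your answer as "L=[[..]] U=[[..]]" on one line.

  row1 -= -3·row0 → [0,3,1]
  row2 -= 2·row0 → [0,12,6]
  row2 -= 4·row1 → [0,0,2]

L=[[1,0,0],[-3,1,0],[2,4,1]] U=[[3,1,-4],[0,3,1],[0,0,2]]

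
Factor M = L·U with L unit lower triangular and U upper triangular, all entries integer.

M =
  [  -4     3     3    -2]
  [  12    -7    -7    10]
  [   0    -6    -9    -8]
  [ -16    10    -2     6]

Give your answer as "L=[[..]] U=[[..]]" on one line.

L=[[1,0,0,0],[-3,1,0,0],[0,-3,1,0],[4,-1,4,1]] U=[[-4,3,3,-2],[0,2,2,4],[0,0,-3,4],[0,0,0,2]]

  r1 -= -3·r0 → [0,2,2,4]
  r2 -= 0·r0 → [0,-6,-9,-8]
  r3 -= 4·r0 → [0,-2,-14,14]
  r2 -= -3·r1 → [0,0,-3,4]
  r3 -= -1·r1 → [0,0,-12,18]
  r3 -= 4·r2 → [0,0,0,2]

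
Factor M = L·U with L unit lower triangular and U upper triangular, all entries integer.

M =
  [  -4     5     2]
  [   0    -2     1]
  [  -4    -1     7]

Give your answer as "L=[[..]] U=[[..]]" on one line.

L=[[1,0,0],[0,1,0],[1,3,1]] U=[[-4,5,2],[0,-2,1],[0,0,2]]

  r1 -= 0·r0 → [0,-2,1]
  r2 -= 1·r0 → [0,-6,5]
  r2 -= 3·r1 → [0,0,2]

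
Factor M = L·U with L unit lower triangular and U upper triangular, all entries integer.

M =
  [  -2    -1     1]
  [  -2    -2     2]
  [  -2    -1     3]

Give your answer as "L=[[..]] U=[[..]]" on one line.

  row1 -= 1·row0 → [0,-1,1]
  row2 -= 1·row0 → [0,0,2]
  row2 -= 0·row1 → [0,0,2]

L=[[1,0,0],[1,1,0],[1,0,1]] U=[[-2,-1,1],[0,-1,1],[0,0,2]]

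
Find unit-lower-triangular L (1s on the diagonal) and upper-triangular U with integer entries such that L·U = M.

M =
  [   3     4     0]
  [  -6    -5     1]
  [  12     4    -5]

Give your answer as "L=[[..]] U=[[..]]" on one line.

L=[[1,0,0],[-2,1,0],[4,-4,1]] U=[[3,4,0],[0,3,1],[0,0,-1]]

  r1 -= -2·r0 → [0,3,1]
  r2 -= 4·r0 → [0,-12,-5]
  r2 -= -4·r1 → [0,0,-1]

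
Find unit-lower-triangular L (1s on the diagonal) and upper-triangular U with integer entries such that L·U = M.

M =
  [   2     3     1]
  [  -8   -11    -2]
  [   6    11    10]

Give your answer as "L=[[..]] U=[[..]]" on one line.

L=[[1,0,0],[-4,1,0],[3,2,1]] U=[[2,3,1],[0,1,2],[0,0,3]]

  r1 -= -4·r0 → [0,1,2]
  r2 -= 3·r0 → [0,2,7]
  r2 -= 2·r1 → [0,0,3]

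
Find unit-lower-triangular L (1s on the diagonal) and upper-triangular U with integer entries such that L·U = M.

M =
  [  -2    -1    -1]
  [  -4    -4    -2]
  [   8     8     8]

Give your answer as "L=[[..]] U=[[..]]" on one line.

L=[[1,0,0],[2,1,0],[-4,-2,1]] U=[[-2,-1,-1],[0,-2,0],[0,0,4]]

  r1 -= 2·r0 → [0,-2,0]
  r2 -= -4·r0 → [0,4,4]
  r2 -= -2·r1 → [0,0,4]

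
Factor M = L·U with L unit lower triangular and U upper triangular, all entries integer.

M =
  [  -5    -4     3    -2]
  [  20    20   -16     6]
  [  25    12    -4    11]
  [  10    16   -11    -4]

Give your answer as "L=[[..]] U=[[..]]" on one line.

L=[[1,0,0,0],[-4,1,0,0],[-5,-2,1,0],[-2,2,1,1]] U=[[-5,-4,3,-2],[0,4,-4,-2],[0,0,3,-3],[0,0,0,-1]]

  R1 -= -4·R0 → [0,4,-4,-2]
  R2 -= -5·R0 → [0,-8,11,1]
  R3 -= -2·R0 → [0,8,-5,-8]
  R2 -= -2·R1 → [0,0,3,-3]
  R3 -= 2·R1 → [0,0,3,-4]
  R3 -= 1·R2 → [0,0,0,-1]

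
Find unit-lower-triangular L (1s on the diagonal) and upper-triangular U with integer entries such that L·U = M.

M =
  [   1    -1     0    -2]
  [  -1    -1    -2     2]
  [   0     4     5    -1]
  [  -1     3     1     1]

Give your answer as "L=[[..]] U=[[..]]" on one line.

  r1 -= -1·r0 → [0,-2,-2,0]
  r2 -= 0·r0 → [0,4,5,-1]
  r3 -= -1·r0 → [0,2,1,-1]
  r2 -= -2·r1 → [0,0,1,-1]
  r3 -= -1·r1 → [0,0,-1,-1]
  r3 -= -1·r2 → [0,0,0,-2]

L=[[1,0,0,0],[-1,1,0,0],[0,-2,1,0],[-1,-1,-1,1]] U=[[1,-1,0,-2],[0,-2,-2,0],[0,0,1,-1],[0,0,0,-2]]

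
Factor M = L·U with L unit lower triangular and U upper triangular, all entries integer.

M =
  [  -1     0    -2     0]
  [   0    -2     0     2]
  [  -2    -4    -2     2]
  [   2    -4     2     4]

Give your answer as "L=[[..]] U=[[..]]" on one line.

  r1 -= 0·r0 → [0,-2,0,2]
  r2 -= 2·r0 → [0,-4,2,2]
  r3 -= -2·r0 → [0,-4,-2,4]
  r2 -= 2·r1 → [0,0,2,-2]
  r3 -= 2·r1 → [0,0,-2,0]
  r3 -= -1·r2 → [0,0,0,-2]

L=[[1,0,0,0],[0,1,0,0],[2,2,1,0],[-2,2,-1,1]] U=[[-1,0,-2,0],[0,-2,0,2],[0,0,2,-2],[0,0,0,-2]]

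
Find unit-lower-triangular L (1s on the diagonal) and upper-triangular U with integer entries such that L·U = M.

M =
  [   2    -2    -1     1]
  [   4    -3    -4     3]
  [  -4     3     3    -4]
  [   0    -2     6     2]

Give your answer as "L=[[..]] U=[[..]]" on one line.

  r1 -= 2·r0 → [0,1,-2,1]
  r2 -= -2·r0 → [0,-1,1,-2]
  r3 -= 0·r0 → [0,-2,6,2]
  r2 -= -1·r1 → [0,0,-1,-1]
  r3 -= -2·r1 → [0,0,2,4]
  r3 -= -2·r2 → [0,0,0,2]

L=[[1,0,0,0],[2,1,0,0],[-2,-1,1,0],[0,-2,-2,1]] U=[[2,-2,-1,1],[0,1,-2,1],[0,0,-1,-1],[0,0,0,2]]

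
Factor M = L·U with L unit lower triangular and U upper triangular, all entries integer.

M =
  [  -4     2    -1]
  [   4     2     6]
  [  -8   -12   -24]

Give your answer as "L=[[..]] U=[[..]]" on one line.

  R1 -= -1·R0 → [0,4,5]
  R2 -= 2·R0 → [0,-16,-22]
  R2 -= -4·R1 → [0,0,-2]

L=[[1,0,0],[-1,1,0],[2,-4,1]] U=[[-4,2,-1],[0,4,5],[0,0,-2]]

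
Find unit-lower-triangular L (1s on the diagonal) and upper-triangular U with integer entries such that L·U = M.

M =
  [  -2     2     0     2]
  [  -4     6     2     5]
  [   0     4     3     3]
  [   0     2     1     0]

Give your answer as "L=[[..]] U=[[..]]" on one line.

  row1 -= 2·row0 → [0,2,2,1]
  row2 -= 0·row0 → [0,4,3,3]
  row3 -= 0·row0 → [0,2,1,0]
  row2 -= 2·row1 → [0,0,-1,1]
  row3 -= 1·row1 → [0,0,-1,-1]
  row3 -= 1·row2 → [0,0,0,-2]

L=[[1,0,0,0],[2,1,0,0],[0,2,1,0],[0,1,1,1]] U=[[-2,2,0,2],[0,2,2,1],[0,0,-1,1],[0,0,0,-2]]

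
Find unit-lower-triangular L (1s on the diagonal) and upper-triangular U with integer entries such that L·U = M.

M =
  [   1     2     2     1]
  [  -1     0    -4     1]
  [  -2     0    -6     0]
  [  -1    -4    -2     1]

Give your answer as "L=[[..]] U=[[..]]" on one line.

L=[[1,0,0,0],[-1,1,0,0],[-2,2,1,0],[-1,-1,-1,1]] U=[[1,2,2,1],[0,2,-2,2],[0,0,2,-2],[0,0,0,2]]

  R1 -= -1·R0 → [0,2,-2,2]
  R2 -= -2·R0 → [0,4,-2,2]
  R3 -= -1·R0 → [0,-2,0,2]
  R2 -= 2·R1 → [0,0,2,-2]
  R3 -= -1·R1 → [0,0,-2,4]
  R3 -= -1·R2 → [0,0,0,2]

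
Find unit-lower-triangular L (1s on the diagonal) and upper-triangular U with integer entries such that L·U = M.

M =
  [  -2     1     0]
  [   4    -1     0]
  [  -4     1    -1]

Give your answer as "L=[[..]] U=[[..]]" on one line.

  R1 -= -2·R0 → [0,1,0]
  R2 -= 2·R0 → [0,-1,-1]
  R2 -= -1·R1 → [0,0,-1]

L=[[1,0,0],[-2,1,0],[2,-1,1]] U=[[-2,1,0],[0,1,0],[0,0,-1]]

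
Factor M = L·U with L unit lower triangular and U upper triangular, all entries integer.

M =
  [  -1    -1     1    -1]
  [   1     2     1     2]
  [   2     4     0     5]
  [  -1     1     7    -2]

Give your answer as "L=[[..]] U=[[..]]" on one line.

L=[[1,0,0,0],[-1,1,0,0],[-2,2,1,0],[1,2,-1,1]] U=[[-1,-1,1,-1],[0,1,2,1],[0,0,-2,1],[0,0,0,-2]]

  R1 -= -1·R0 → [0,1,2,1]
  R2 -= -2·R0 → [0,2,2,3]
  R3 -= 1·R0 → [0,2,6,-1]
  R2 -= 2·R1 → [0,0,-2,1]
  R3 -= 2·R1 → [0,0,2,-3]
  R3 -= -1·R2 → [0,0,0,-2]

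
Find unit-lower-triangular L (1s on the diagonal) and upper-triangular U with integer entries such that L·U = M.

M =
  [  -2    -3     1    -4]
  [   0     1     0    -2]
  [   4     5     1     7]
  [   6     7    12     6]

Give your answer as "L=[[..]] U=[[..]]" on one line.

L=[[1,0,0,0],[0,1,0,0],[-2,-1,1,0],[-3,-2,5,1]] U=[[-2,-3,1,-4],[0,1,0,-2],[0,0,3,-3],[0,0,0,5]]

  row1 -= 0·row0 → [0,1,0,-2]
  row2 -= -2·row0 → [0,-1,3,-1]
  row3 -= -3·row0 → [0,-2,15,-6]
  row2 -= -1·row1 → [0,0,3,-3]
  row3 -= -2·row1 → [0,0,15,-10]
  row3 -= 5·row2 → [0,0,0,5]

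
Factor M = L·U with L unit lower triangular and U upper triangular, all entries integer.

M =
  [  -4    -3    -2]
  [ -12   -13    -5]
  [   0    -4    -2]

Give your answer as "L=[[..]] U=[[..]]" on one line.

L=[[1,0,0],[3,1,0],[0,1,1]] U=[[-4,-3,-2],[0,-4,1],[0,0,-3]]

  r1 -= 3·r0 → [0,-4,1]
  r2 -= 0·r0 → [0,-4,-2]
  r2 -= 1·r1 → [0,0,-3]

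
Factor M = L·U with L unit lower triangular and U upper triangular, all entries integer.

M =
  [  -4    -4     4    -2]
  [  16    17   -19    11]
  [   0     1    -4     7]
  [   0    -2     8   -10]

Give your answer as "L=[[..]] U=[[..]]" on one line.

  row1 -= -4·row0 → [0,1,-3,3]
  row2 -= 0·row0 → [0,1,-4,7]
  row3 -= 0·row0 → [0,-2,8,-10]
  row2 -= 1·row1 → [0,0,-1,4]
  row3 -= -2·row1 → [0,0,2,-4]
  row3 -= -2·row2 → [0,0,0,4]

L=[[1,0,0,0],[-4,1,0,0],[0,1,1,0],[0,-2,-2,1]] U=[[-4,-4,4,-2],[0,1,-3,3],[0,0,-1,4],[0,0,0,4]]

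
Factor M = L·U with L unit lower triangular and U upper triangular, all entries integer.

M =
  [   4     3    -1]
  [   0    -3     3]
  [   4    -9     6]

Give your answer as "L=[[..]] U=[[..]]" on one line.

  r1 -= 0·r0 → [0,-3,3]
  r2 -= 1·r0 → [0,-12,7]
  r2 -= 4·r1 → [0,0,-5]

L=[[1,0,0],[0,1,0],[1,4,1]] U=[[4,3,-1],[0,-3,3],[0,0,-5]]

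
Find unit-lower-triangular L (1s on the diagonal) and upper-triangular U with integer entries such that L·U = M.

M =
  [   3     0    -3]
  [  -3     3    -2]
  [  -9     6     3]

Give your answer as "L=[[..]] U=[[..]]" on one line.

  r1 -= -1·r0 → [0,3,-5]
  r2 -= -3·r0 → [0,6,-6]
  r2 -= 2·r1 → [0,0,4]

L=[[1,0,0],[-1,1,0],[-3,2,1]] U=[[3,0,-3],[0,3,-5],[0,0,4]]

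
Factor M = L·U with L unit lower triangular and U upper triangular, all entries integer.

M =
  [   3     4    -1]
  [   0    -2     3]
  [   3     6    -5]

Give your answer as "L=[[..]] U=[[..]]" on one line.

  row1 -= 0·row0 → [0,-2,3]
  row2 -= 1·row0 → [0,2,-4]
  row2 -= -1·row1 → [0,0,-1]

L=[[1,0,0],[0,1,0],[1,-1,1]] U=[[3,4,-1],[0,-2,3],[0,0,-1]]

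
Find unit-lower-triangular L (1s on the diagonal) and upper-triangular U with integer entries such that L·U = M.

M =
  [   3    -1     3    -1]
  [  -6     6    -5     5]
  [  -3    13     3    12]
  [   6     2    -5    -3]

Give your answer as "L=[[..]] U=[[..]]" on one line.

L=[[1,0,0,0],[-2,1,0,0],[-1,3,1,0],[2,1,-4,1]] U=[[3,-1,3,-1],[0,4,1,3],[0,0,3,2],[0,0,0,4]]

  r1 -= -2·r0 → [0,4,1,3]
  r2 -= -1·r0 → [0,12,6,11]
  r3 -= 2·r0 → [0,4,-11,-1]
  r2 -= 3·r1 → [0,0,3,2]
  r3 -= 1·r1 → [0,0,-12,-4]
  r3 -= -4·r2 → [0,0,0,4]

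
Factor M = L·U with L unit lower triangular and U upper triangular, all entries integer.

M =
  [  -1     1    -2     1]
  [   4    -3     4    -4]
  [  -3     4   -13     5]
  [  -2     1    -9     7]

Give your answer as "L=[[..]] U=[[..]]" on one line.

L=[[1,0,0,0],[-4,1,0,0],[3,1,1,0],[2,-1,3,1]] U=[[-1,1,-2,1],[0,1,-4,0],[0,0,-3,2],[0,0,0,-1]]

  r1 -= -4·r0 → [0,1,-4,0]
  r2 -= 3·r0 → [0,1,-7,2]
  r3 -= 2·r0 → [0,-1,-5,5]
  r2 -= 1·r1 → [0,0,-3,2]
  r3 -= -1·r1 → [0,0,-9,5]
  r3 -= 3·r2 → [0,0,0,-1]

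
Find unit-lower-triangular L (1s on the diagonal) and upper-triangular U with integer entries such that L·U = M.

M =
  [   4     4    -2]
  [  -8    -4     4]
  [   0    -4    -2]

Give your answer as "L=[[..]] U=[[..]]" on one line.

L=[[1,0,0],[-2,1,0],[0,-1,1]] U=[[4,4,-2],[0,4,0],[0,0,-2]]

  r1 -= -2·r0 → [0,4,0]
  r2 -= 0·r0 → [0,-4,-2]
  r2 -= -1·r1 → [0,0,-2]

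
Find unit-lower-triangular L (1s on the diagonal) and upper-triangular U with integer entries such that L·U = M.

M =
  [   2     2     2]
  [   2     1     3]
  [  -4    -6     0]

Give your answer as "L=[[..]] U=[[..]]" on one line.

L=[[1,0,0],[1,1,0],[-2,2,1]] U=[[2,2,2],[0,-1,1],[0,0,2]]

  r1 -= 1·r0 → [0,-1,1]
  r2 -= -2·r0 → [0,-2,4]
  r2 -= 2·r1 → [0,0,2]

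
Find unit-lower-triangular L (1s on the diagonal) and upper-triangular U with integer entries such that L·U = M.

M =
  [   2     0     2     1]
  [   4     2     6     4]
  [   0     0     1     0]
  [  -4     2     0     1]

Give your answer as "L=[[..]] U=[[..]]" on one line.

L=[[1,0,0,0],[2,1,0,0],[0,0,1,0],[-2,1,2,1]] U=[[2,0,2,1],[0,2,2,2],[0,0,1,0],[0,0,0,1]]

  row1 -= 2·row0 → [0,2,2,2]
  row2 -= 0·row0 → [0,0,1,0]
  row3 -= -2·row0 → [0,2,4,3]
  row2 -= 0·row1 → [0,0,1,0]
  row3 -= 1·row1 → [0,0,2,1]
  row3 -= 2·row2 → [0,0,0,1]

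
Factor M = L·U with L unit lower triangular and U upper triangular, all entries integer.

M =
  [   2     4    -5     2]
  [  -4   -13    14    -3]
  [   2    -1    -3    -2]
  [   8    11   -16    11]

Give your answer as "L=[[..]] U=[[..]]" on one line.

L=[[1,0,0,0],[-2,1,0,0],[1,1,1,0],[4,1,0,1]] U=[[2,4,-5,2],[0,-5,4,1],[0,0,-2,-5],[0,0,0,2]]

  r1 -= -2·r0 → [0,-5,4,1]
  r2 -= 1·r0 → [0,-5,2,-4]
  r3 -= 4·r0 → [0,-5,4,3]
  r2 -= 1·r1 → [0,0,-2,-5]
  r3 -= 1·r1 → [0,0,0,2]
  r3 -= 0·r2 → [0,0,0,2]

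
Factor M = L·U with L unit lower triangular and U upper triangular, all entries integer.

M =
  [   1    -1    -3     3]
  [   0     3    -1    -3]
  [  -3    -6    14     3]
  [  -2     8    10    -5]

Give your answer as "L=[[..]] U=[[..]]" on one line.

L=[[1,0,0,0],[0,1,0,0],[-3,-3,1,0],[-2,2,3,1]] U=[[1,-1,-3,3],[0,3,-1,-3],[0,0,2,3],[0,0,0,-2]]

  R1 -= 0·R0 → [0,3,-1,-3]
  R2 -= -3·R0 → [0,-9,5,12]
  R3 -= -2·R0 → [0,6,4,1]
  R2 -= -3·R1 → [0,0,2,3]
  R3 -= 2·R1 → [0,0,6,7]
  R3 -= 3·R2 → [0,0,0,-2]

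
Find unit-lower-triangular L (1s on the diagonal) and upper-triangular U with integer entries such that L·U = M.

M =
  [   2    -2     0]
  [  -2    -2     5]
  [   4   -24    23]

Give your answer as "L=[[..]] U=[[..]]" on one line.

L=[[1,0,0],[-1,1,0],[2,5,1]] U=[[2,-2,0],[0,-4,5],[0,0,-2]]

  R1 -= -1·R0 → [0,-4,5]
  R2 -= 2·R0 → [0,-20,23]
  R2 -= 5·R1 → [0,0,-2]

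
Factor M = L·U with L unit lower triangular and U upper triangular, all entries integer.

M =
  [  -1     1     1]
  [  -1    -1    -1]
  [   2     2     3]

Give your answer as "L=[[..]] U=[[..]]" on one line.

L=[[1,0,0],[1,1,0],[-2,-2,1]] U=[[-1,1,1],[0,-2,-2],[0,0,1]]

  r1 -= 1·r0 → [0,-2,-2]
  r2 -= -2·r0 → [0,4,5]
  r2 -= -2·r1 → [0,0,1]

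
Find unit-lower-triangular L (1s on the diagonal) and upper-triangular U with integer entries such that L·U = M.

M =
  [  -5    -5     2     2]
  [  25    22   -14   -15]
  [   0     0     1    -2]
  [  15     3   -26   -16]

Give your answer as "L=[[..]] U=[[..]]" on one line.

  R1 -= -5·R0 → [0,-3,-4,-5]
  R2 -= 0·R0 → [0,0,1,-2]
  R3 -= -3·R0 → [0,-12,-20,-10]
  R2 -= 0·R1 → [0,0,1,-2]
  R3 -= 4·R1 → [0,0,-4,10]
  R3 -= -4·R2 → [0,0,0,2]

L=[[1,0,0,0],[-5,1,0,0],[0,0,1,0],[-3,4,-4,1]] U=[[-5,-5,2,2],[0,-3,-4,-5],[0,0,1,-2],[0,0,0,2]]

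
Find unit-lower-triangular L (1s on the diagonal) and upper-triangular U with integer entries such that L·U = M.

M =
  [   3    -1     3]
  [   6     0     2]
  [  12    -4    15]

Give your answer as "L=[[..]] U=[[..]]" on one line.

  R1 -= 2·R0 → [0,2,-4]
  R2 -= 4·R0 → [0,0,3]
  R2 -= 0·R1 → [0,0,3]

L=[[1,0,0],[2,1,0],[4,0,1]] U=[[3,-1,3],[0,2,-4],[0,0,3]]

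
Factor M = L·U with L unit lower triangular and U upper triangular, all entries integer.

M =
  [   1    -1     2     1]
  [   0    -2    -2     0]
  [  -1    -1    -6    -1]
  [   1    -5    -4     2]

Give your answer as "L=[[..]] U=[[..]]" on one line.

L=[[1,0,0,0],[0,1,0,0],[-1,1,1,0],[1,2,1,1]] U=[[1,-1,2,1],[0,-2,-2,0],[0,0,-2,0],[0,0,0,1]]

  r1 -= 0·r0 → [0,-2,-2,0]
  r2 -= -1·r0 → [0,-2,-4,0]
  r3 -= 1·r0 → [0,-4,-6,1]
  r2 -= 1·r1 → [0,0,-2,0]
  r3 -= 2·r1 → [0,0,-2,1]
  r3 -= 1·r2 → [0,0,0,1]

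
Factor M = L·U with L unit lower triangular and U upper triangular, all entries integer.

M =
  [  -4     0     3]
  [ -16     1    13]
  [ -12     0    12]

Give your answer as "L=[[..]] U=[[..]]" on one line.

  r1 -= 4·r0 → [0,1,1]
  r2 -= 3·r0 → [0,0,3]
  r2 -= 0·r1 → [0,0,3]

L=[[1,0,0],[4,1,0],[3,0,1]] U=[[-4,0,3],[0,1,1],[0,0,3]]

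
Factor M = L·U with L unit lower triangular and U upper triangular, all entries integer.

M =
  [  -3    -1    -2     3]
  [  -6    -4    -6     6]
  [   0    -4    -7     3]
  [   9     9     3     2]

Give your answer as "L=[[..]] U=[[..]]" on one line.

L=[[1,0,0,0],[2,1,0,0],[0,2,1,0],[-3,-3,3,1]] U=[[-3,-1,-2,3],[0,-2,-2,0],[0,0,-3,3],[0,0,0,2]]

  r1 -= 2·r0 → [0,-2,-2,0]
  r2 -= 0·r0 → [0,-4,-7,3]
  r3 -= -3·r0 → [0,6,-3,11]
  r2 -= 2·r1 → [0,0,-3,3]
  r3 -= -3·r1 → [0,0,-9,11]
  r3 -= 3·r2 → [0,0,0,2]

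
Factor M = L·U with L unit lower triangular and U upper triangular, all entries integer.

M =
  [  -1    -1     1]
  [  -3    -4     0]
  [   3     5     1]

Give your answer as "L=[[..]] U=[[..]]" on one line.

  R1 -= 3·R0 → [0,-1,-3]
  R2 -= -3·R0 → [0,2,4]
  R2 -= -2·R1 → [0,0,-2]

L=[[1,0,0],[3,1,0],[-3,-2,1]] U=[[-1,-1,1],[0,-1,-3],[0,0,-2]]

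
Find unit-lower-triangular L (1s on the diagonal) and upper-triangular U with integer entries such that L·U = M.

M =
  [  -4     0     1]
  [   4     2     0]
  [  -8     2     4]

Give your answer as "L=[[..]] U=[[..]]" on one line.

L=[[1,0,0],[-1,1,0],[2,1,1]] U=[[-4,0,1],[0,2,1],[0,0,1]]

  row1 -= -1·row0 → [0,2,1]
  row2 -= 2·row0 → [0,2,2]
  row2 -= 1·row1 → [0,0,1]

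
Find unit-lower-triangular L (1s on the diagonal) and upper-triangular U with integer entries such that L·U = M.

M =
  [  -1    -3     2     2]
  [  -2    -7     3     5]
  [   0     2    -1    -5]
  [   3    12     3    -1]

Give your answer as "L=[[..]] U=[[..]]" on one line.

L=[[1,0,0,0],[2,1,0,0],[0,-2,1,0],[-3,-3,-2,1]] U=[[-1,-3,2,2],[0,-1,-1,1],[0,0,-3,-3],[0,0,0,2]]

  R1 -= 2·R0 → [0,-1,-1,1]
  R2 -= 0·R0 → [0,2,-1,-5]
  R3 -= -3·R0 → [0,3,9,5]
  R2 -= -2·R1 → [0,0,-3,-3]
  R3 -= -3·R1 → [0,0,6,8]
  R3 -= -2·R2 → [0,0,0,2]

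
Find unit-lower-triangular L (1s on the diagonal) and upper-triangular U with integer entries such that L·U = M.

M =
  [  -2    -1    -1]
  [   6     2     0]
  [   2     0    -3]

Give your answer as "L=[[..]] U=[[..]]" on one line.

L=[[1,0,0],[-3,1,0],[-1,1,1]] U=[[-2,-1,-1],[0,-1,-3],[0,0,-1]]

  R1 -= -3·R0 → [0,-1,-3]
  R2 -= -1·R0 → [0,-1,-4]
  R2 -= 1·R1 → [0,0,-1]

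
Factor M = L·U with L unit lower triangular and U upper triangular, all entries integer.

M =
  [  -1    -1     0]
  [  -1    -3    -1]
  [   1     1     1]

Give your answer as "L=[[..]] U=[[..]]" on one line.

  r1 -= 1·r0 → [0,-2,-1]
  r2 -= -1·r0 → [0,0,1]
  r2 -= 0·r1 → [0,0,1]

L=[[1,0,0],[1,1,0],[-1,0,1]] U=[[-1,-1,0],[0,-2,-1],[0,0,1]]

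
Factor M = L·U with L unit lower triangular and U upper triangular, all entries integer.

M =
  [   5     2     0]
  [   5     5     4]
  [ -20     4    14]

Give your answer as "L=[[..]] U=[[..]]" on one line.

  r1 -= 1·r0 → [0,3,4]
  r2 -= -4·r0 → [0,12,14]
  r2 -= 4·r1 → [0,0,-2]

L=[[1,0,0],[1,1,0],[-4,4,1]] U=[[5,2,0],[0,3,4],[0,0,-2]]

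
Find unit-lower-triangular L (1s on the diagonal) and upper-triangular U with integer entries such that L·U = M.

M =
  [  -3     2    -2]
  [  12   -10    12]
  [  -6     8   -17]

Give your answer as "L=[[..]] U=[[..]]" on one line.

L=[[1,0,0],[-4,1,0],[2,-2,1]] U=[[-3,2,-2],[0,-2,4],[0,0,-5]]

  r1 -= -4·r0 → [0,-2,4]
  r2 -= 2·r0 → [0,4,-13]
  r2 -= -2·r1 → [0,0,-5]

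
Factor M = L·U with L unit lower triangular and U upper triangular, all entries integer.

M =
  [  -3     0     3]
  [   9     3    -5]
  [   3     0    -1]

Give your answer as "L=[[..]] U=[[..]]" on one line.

  row1 -= -3·row0 → [0,3,4]
  row2 -= -1·row0 → [0,0,2]
  row2 -= 0·row1 → [0,0,2]

L=[[1,0,0],[-3,1,0],[-1,0,1]] U=[[-3,0,3],[0,3,4],[0,0,2]]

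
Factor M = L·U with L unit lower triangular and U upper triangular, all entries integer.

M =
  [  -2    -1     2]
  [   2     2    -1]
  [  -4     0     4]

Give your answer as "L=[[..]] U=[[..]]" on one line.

  r1 -= -1·r0 → [0,1,1]
  r2 -= 2·r0 → [0,2,0]
  r2 -= 2·r1 → [0,0,-2]

L=[[1,0,0],[-1,1,0],[2,2,1]] U=[[-2,-1,2],[0,1,1],[0,0,-2]]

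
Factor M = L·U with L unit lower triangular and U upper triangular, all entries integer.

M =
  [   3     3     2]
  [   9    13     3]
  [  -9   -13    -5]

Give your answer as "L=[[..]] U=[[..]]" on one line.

  R1 -= 3·R0 → [0,4,-3]
  R2 -= -3·R0 → [0,-4,1]
  R2 -= -1·R1 → [0,0,-2]

L=[[1,0,0],[3,1,0],[-3,-1,1]] U=[[3,3,2],[0,4,-3],[0,0,-2]]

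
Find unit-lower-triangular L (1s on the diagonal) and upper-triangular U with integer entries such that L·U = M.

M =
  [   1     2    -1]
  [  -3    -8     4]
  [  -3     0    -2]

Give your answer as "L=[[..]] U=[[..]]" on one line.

  row1 -= -3·row0 → [0,-2,1]
  row2 -= -3·row0 → [0,6,-5]
  row2 -= -3·row1 → [0,0,-2]

L=[[1,0,0],[-3,1,0],[-3,-3,1]] U=[[1,2,-1],[0,-2,1],[0,0,-2]]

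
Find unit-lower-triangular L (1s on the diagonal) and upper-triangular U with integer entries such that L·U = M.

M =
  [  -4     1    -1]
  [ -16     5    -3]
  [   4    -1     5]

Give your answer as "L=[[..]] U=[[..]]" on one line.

L=[[1,0,0],[4,1,0],[-1,0,1]] U=[[-4,1,-1],[0,1,1],[0,0,4]]

  R1 -= 4·R0 → [0,1,1]
  R2 -= -1·R0 → [0,0,4]
  R2 -= 0·R1 → [0,0,4]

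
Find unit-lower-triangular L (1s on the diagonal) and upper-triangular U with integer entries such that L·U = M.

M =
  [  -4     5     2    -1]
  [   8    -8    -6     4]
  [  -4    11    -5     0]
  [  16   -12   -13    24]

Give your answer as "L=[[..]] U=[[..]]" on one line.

L=[[1,0,0,0],[-2,1,0,0],[1,3,1,0],[-4,4,-3,1]] U=[[-4,5,2,-1],[0,2,-2,2],[0,0,-1,-5],[0,0,0,-3]]

  r1 -= -2·r0 → [0,2,-2,2]
  r2 -= 1·r0 → [0,6,-7,1]
  r3 -= -4·r0 → [0,8,-5,20]
  r2 -= 3·r1 → [0,0,-1,-5]
  r3 -= 4·r1 → [0,0,3,12]
  r3 -= -3·r2 → [0,0,0,-3]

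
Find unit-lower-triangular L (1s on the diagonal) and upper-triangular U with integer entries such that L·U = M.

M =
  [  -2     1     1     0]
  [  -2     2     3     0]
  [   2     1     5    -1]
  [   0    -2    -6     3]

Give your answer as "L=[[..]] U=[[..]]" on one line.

  row1 -= 1·row0 → [0,1,2,0]
  row2 -= -1·row0 → [0,2,6,-1]
  row3 -= 0·row0 → [0,-2,-6,3]
  row2 -= 2·row1 → [0,0,2,-1]
  row3 -= -2·row1 → [0,0,-2,3]
  row3 -= -1·row2 → [0,0,0,2]

L=[[1,0,0,0],[1,1,0,0],[-1,2,1,0],[0,-2,-1,1]] U=[[-2,1,1,0],[0,1,2,0],[0,0,2,-1],[0,0,0,2]]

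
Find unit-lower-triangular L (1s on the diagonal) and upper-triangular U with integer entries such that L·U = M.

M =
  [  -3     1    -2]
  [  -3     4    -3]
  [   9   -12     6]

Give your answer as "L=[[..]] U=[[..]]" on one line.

L=[[1,0,0],[1,1,0],[-3,-3,1]] U=[[-3,1,-2],[0,3,-1],[0,0,-3]]

  row1 -= 1·row0 → [0,3,-1]
  row2 -= -3·row0 → [0,-9,0]
  row2 -= -3·row1 → [0,0,-3]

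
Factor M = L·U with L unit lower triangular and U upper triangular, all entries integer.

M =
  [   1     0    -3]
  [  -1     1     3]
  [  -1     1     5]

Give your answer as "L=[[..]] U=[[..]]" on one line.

  R1 -= -1·R0 → [0,1,0]
  R2 -= -1·R0 → [0,1,2]
  R2 -= 1·R1 → [0,0,2]

L=[[1,0,0],[-1,1,0],[-1,1,1]] U=[[1,0,-3],[0,1,0],[0,0,2]]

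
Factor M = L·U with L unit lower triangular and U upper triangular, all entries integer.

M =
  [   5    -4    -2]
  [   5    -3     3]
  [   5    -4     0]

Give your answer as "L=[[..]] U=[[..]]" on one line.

  row1 -= 1·row0 → [0,1,5]
  row2 -= 1·row0 → [0,0,2]
  row2 -= 0·row1 → [0,0,2]

L=[[1,0,0],[1,1,0],[1,0,1]] U=[[5,-4,-2],[0,1,5],[0,0,2]]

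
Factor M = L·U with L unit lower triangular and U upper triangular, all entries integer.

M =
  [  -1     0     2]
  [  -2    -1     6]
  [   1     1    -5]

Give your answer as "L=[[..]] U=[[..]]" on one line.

L=[[1,0,0],[2,1,0],[-1,-1,1]] U=[[-1,0,2],[0,-1,2],[0,0,-1]]

  row1 -= 2·row0 → [0,-1,2]
  row2 -= -1·row0 → [0,1,-3]
  row2 -= -1·row1 → [0,0,-1]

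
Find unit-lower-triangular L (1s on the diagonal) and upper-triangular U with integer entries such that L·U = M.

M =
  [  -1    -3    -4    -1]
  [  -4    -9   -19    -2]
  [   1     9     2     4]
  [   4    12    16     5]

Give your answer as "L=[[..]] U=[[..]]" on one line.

L=[[1,0,0,0],[4,1,0,0],[-1,2,1,0],[-4,0,0,1]] U=[[-1,-3,-4,-1],[0,3,-3,2],[0,0,4,-1],[0,0,0,1]]

  r1 -= 4·r0 → [0,3,-3,2]
  r2 -= -1·r0 → [0,6,-2,3]
  r3 -= -4·r0 → [0,0,0,1]
  r2 -= 2·r1 → [0,0,4,-1]
  r3 -= 0·r1 → [0,0,0,1]
  r3 -= 0·r2 → [0,0,0,1]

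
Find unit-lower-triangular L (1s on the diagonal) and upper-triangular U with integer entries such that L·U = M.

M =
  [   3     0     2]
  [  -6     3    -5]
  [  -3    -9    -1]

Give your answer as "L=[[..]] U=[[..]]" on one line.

L=[[1,0,0],[-2,1,0],[-1,-3,1]] U=[[3,0,2],[0,3,-1],[0,0,-2]]

  row1 -= -2·row0 → [0,3,-1]
  row2 -= -1·row0 → [0,-9,1]
  row2 -= -3·row1 → [0,0,-2]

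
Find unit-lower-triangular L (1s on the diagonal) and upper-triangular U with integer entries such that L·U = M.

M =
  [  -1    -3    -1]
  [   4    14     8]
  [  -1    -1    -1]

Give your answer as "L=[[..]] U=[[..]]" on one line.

L=[[1,0,0],[-4,1,0],[1,1,1]] U=[[-1,-3,-1],[0,2,4],[0,0,-4]]

  row1 -= -4·row0 → [0,2,4]
  row2 -= 1·row0 → [0,2,0]
  row2 -= 1·row1 → [0,0,-4]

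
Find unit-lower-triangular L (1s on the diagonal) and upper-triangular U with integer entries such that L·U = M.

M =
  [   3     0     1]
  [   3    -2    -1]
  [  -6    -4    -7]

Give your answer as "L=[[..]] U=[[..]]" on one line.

L=[[1,0,0],[1,1,0],[-2,2,1]] U=[[3,0,1],[0,-2,-2],[0,0,-1]]

  r1 -= 1·r0 → [0,-2,-2]
  r2 -= -2·r0 → [0,-4,-5]
  r2 -= 2·r1 → [0,0,-1]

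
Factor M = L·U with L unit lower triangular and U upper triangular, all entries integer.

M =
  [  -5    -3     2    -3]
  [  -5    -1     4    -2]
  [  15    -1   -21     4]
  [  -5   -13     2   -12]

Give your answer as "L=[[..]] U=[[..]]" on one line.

  R1 -= 1·R0 → [0,2,2,1]
  R2 -= -3·R0 → [0,-10,-15,-5]
  R3 -= 1·R0 → [0,-10,0,-9]
  R2 -= -5·R1 → [0,0,-5,0]
  R3 -= -5·R1 → [0,0,10,-4]
  R3 -= -2·R2 → [0,0,0,-4]

L=[[1,0,0,0],[1,1,0,0],[-3,-5,1,0],[1,-5,-2,1]] U=[[-5,-3,2,-3],[0,2,2,1],[0,0,-5,0],[0,0,0,-4]]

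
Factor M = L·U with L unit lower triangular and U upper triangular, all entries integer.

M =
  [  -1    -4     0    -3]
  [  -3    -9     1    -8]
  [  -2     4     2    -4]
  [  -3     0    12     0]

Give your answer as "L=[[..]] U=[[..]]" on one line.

  row1 -= 3·row0 → [0,3,1,1]
  row2 -= 2·row0 → [0,12,2,2]
  row3 -= 3·row0 → [0,12,12,9]
  row2 -= 4·row1 → [0,0,-2,-2]
  row3 -= 4·row1 → [0,0,8,5]
  row3 -= -4·row2 → [0,0,0,-3]

L=[[1,0,0,0],[3,1,0,0],[2,4,1,0],[3,4,-4,1]] U=[[-1,-4,0,-3],[0,3,1,1],[0,0,-2,-2],[0,0,0,-3]]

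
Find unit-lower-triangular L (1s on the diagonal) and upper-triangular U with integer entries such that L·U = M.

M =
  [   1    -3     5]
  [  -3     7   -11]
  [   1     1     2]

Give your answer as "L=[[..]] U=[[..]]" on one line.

  R1 -= -3·R0 → [0,-2,4]
  R2 -= 1·R0 → [0,4,-3]
  R2 -= -2·R1 → [0,0,5]

L=[[1,0,0],[-3,1,0],[1,-2,1]] U=[[1,-3,5],[0,-2,4],[0,0,5]]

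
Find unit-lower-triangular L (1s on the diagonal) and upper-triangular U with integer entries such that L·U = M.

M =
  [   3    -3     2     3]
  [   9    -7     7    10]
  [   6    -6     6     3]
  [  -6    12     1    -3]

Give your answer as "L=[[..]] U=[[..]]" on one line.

  r1 -= 3·r0 → [0,2,1,1]
  r2 -= 2·r0 → [0,0,2,-3]
  r3 -= -2·r0 → [0,6,5,3]
  r2 -= 0·r1 → [0,0,2,-3]
  r3 -= 3·r1 → [0,0,2,0]
  r3 -= 1·r2 → [0,0,0,3]

L=[[1,0,0,0],[3,1,0,0],[2,0,1,0],[-2,3,1,1]] U=[[3,-3,2,3],[0,2,1,1],[0,0,2,-3],[0,0,0,3]]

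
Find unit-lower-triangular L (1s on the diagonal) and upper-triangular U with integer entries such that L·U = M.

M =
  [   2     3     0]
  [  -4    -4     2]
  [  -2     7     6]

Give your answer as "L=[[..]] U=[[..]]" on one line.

L=[[1,0,0],[-2,1,0],[-1,5,1]] U=[[2,3,0],[0,2,2],[0,0,-4]]

  row1 -= -2·row0 → [0,2,2]
  row2 -= -1·row0 → [0,10,6]
  row2 -= 5·row1 → [0,0,-4]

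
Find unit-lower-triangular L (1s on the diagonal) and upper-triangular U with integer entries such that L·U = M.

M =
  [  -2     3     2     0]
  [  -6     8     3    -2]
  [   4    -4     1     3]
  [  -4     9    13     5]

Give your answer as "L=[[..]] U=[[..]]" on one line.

L=[[1,0,0,0],[3,1,0,0],[-2,-2,1,0],[2,-3,0,1]] U=[[-2,3,2,0],[0,-1,-3,-2],[0,0,-1,-1],[0,0,0,-1]]

  R1 -= 3·R0 → [0,-1,-3,-2]
  R2 -= -2·R0 → [0,2,5,3]
  R3 -= 2·R0 → [0,3,9,5]
  R2 -= -2·R1 → [0,0,-1,-1]
  R3 -= -3·R1 → [0,0,0,-1]
  R3 -= 0·R2 → [0,0,0,-1]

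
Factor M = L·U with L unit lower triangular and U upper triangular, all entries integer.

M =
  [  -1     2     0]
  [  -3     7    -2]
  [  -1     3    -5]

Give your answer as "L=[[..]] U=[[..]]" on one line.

  R1 -= 3·R0 → [0,1,-2]
  R2 -= 1·R0 → [0,1,-5]
  R2 -= 1·R1 → [0,0,-3]

L=[[1,0,0],[3,1,0],[1,1,1]] U=[[-1,2,0],[0,1,-2],[0,0,-3]]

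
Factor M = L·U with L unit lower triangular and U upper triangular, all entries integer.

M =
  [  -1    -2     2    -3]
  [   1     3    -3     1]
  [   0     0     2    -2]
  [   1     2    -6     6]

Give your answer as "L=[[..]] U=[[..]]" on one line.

L=[[1,0,0,0],[-1,1,0,0],[0,0,1,0],[-1,0,-2,1]] U=[[-1,-2,2,-3],[0,1,-1,-2],[0,0,2,-2],[0,0,0,-1]]

  r1 -= -1·r0 → [0,1,-1,-2]
  r2 -= 0·r0 → [0,0,2,-2]
  r3 -= -1·r0 → [0,0,-4,3]
  r2 -= 0·r1 → [0,0,2,-2]
  r3 -= 0·r1 → [0,0,-4,3]
  r3 -= -2·r2 → [0,0,0,-1]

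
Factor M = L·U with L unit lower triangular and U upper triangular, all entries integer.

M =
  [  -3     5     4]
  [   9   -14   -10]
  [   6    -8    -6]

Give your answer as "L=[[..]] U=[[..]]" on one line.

L=[[1,0,0],[-3,1,0],[-2,2,1]] U=[[-3,5,4],[0,1,2],[0,0,-2]]

  R1 -= -3·R0 → [0,1,2]
  R2 -= -2·R0 → [0,2,2]
  R2 -= 2·R1 → [0,0,-2]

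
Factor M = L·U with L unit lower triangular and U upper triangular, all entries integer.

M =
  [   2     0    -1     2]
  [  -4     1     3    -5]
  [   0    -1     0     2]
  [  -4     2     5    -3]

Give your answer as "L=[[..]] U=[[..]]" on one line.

L=[[1,0,0,0],[-2,1,0,0],[0,-1,1,0],[-2,2,1,1]] U=[[2,0,-1,2],[0,1,1,-1],[0,0,1,1],[0,0,0,2]]

  R1 -= -2·R0 → [0,1,1,-1]
  R2 -= 0·R0 → [0,-1,0,2]
  R3 -= -2·R0 → [0,2,3,1]
  R2 -= -1·R1 → [0,0,1,1]
  R3 -= 2·R1 → [0,0,1,3]
  R3 -= 1·R2 → [0,0,0,2]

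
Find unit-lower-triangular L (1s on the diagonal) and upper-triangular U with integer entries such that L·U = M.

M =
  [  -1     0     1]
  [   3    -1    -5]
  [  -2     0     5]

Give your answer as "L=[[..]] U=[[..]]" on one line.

L=[[1,0,0],[-3,1,0],[2,0,1]] U=[[-1,0,1],[0,-1,-2],[0,0,3]]

  row1 -= -3·row0 → [0,-1,-2]
  row2 -= 2·row0 → [0,0,3]
  row2 -= 0·row1 → [0,0,3]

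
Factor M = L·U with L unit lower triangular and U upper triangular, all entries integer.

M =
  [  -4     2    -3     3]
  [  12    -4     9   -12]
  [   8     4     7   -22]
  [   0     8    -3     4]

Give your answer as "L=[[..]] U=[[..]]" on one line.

  r1 -= -3·r0 → [0,2,0,-3]
  r2 -= -2·r0 → [0,8,1,-16]
  r3 -= 0·r0 → [0,8,-3,4]
  r2 -= 4·r1 → [0,0,1,-4]
  r3 -= 4·r1 → [0,0,-3,16]
  r3 -= -3·r2 → [0,0,0,4]

L=[[1,0,0,0],[-3,1,0,0],[-2,4,1,0],[0,4,-3,1]] U=[[-4,2,-3,3],[0,2,0,-3],[0,0,1,-4],[0,0,0,4]]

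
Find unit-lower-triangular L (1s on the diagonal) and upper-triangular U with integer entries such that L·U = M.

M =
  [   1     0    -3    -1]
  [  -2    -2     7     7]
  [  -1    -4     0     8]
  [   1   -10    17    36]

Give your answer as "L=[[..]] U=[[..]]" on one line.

  row1 -= -2·row0 → [0,-2,1,5]
  row2 -= -1·row0 → [0,-4,-3,7]
  row3 -= 1·row0 → [0,-10,20,37]
  row2 -= 2·row1 → [0,0,-5,-3]
  row3 -= 5·row1 → [0,0,15,12]
  row3 -= -3·row2 → [0,0,0,3]

L=[[1,0,0,0],[-2,1,0,0],[-1,2,1,0],[1,5,-3,1]] U=[[1,0,-3,-1],[0,-2,1,5],[0,0,-5,-3],[0,0,0,3]]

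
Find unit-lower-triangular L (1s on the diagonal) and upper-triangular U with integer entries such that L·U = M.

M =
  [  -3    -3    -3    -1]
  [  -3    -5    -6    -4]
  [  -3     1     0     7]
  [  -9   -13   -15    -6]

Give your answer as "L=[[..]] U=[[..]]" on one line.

L=[[1,0,0,0],[1,1,0,0],[1,-2,1,0],[3,2,0,1]] U=[[-3,-3,-3,-1],[0,-2,-3,-3],[0,0,-3,2],[0,0,0,3]]

  r1 -= 1·r0 → [0,-2,-3,-3]
  r2 -= 1·r0 → [0,4,3,8]
  r3 -= 3·r0 → [0,-4,-6,-3]
  r2 -= -2·r1 → [0,0,-3,2]
  r3 -= 2·r1 → [0,0,0,3]
  r3 -= 0·r2 → [0,0,0,3]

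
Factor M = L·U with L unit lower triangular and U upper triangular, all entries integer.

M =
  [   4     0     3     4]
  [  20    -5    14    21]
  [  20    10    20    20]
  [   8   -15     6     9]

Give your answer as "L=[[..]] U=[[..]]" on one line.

  row1 -= 5·row0 → [0,-5,-1,1]
  row2 -= 5·row0 → [0,10,5,0]
  row3 -= 2·row0 → [0,-15,0,1]
  row2 -= -2·row1 → [0,0,3,2]
  row3 -= 3·row1 → [0,0,3,-2]
  row3 -= 1·row2 → [0,0,0,-4]

L=[[1,0,0,0],[5,1,0,0],[5,-2,1,0],[2,3,1,1]] U=[[4,0,3,4],[0,-5,-1,1],[0,0,3,2],[0,0,0,-4]]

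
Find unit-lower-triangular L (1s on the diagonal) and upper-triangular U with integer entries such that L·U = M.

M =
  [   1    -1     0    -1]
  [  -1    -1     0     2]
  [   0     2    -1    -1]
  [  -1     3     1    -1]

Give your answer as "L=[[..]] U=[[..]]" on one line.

  row1 -= -1·row0 → [0,-2,0,1]
  row2 -= 0·row0 → [0,2,-1,-1]
  row3 -= -1·row0 → [0,2,1,-2]
  row2 -= -1·row1 → [0,0,-1,0]
  row3 -= -1·row1 → [0,0,1,-1]
  row3 -= -1·row2 → [0,0,0,-1]

L=[[1,0,0,0],[-1,1,0,0],[0,-1,1,0],[-1,-1,-1,1]] U=[[1,-1,0,-1],[0,-2,0,1],[0,0,-1,0],[0,0,0,-1]]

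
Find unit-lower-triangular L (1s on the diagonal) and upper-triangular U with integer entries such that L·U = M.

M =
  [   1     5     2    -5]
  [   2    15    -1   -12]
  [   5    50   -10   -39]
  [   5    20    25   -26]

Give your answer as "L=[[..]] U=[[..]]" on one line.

  row1 -= 2·row0 → [0,5,-5,-2]
  row2 -= 5·row0 → [0,25,-20,-14]
  row3 -= 5·row0 → [0,-5,15,-1]
  row2 -= 5·row1 → [0,0,5,-4]
  row3 -= -1·row1 → [0,0,10,-3]
  row3 -= 2·row2 → [0,0,0,5]

L=[[1,0,0,0],[2,1,0,0],[5,5,1,0],[5,-1,2,1]] U=[[1,5,2,-5],[0,5,-5,-2],[0,0,5,-4],[0,0,0,5]]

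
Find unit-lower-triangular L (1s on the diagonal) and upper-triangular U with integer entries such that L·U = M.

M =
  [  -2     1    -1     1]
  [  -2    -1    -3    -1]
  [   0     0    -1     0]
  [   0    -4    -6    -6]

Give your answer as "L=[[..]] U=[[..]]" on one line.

  r1 -= 1·r0 → [0,-2,-2,-2]
  r2 -= 0·r0 → [0,0,-1,0]
  r3 -= 0·r0 → [0,-4,-6,-6]
  r2 -= 0·r1 → [0,0,-1,0]
  r3 -= 2·r1 → [0,0,-2,-2]
  r3 -= 2·r2 → [0,0,0,-2]

L=[[1,0,0,0],[1,1,0,0],[0,0,1,0],[0,2,2,1]] U=[[-2,1,-1,1],[0,-2,-2,-2],[0,0,-1,0],[0,0,0,-2]]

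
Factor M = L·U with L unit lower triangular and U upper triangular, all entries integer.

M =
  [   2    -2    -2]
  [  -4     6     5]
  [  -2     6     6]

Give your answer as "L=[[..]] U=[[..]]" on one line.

L=[[1,0,0],[-2,1,0],[-1,2,1]] U=[[2,-2,-2],[0,2,1],[0,0,2]]

  row1 -= -2·row0 → [0,2,1]
  row2 -= -1·row0 → [0,4,4]
  row2 -= 2·row1 → [0,0,2]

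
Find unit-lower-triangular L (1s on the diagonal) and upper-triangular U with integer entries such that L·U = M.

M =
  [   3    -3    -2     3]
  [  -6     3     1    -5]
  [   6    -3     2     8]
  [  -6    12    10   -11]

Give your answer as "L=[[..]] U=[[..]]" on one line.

  R1 -= -2·R0 → [0,-3,-3,1]
  R2 -= 2·R0 → [0,3,6,2]
  R3 -= -2·R0 → [0,6,6,-5]
  R2 -= -1·R1 → [0,0,3,3]
  R3 -= -2·R1 → [0,0,0,-3]
  R3 -= 0·R2 → [0,0,0,-3]

L=[[1,0,0,0],[-2,1,0,0],[2,-1,1,0],[-2,-2,0,1]] U=[[3,-3,-2,3],[0,-3,-3,1],[0,0,3,3],[0,0,0,-3]]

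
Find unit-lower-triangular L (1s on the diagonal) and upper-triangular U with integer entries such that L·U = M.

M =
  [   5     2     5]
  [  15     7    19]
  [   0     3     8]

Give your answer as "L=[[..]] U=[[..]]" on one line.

L=[[1,0,0],[3,1,0],[0,3,1]] U=[[5,2,5],[0,1,4],[0,0,-4]]

  row1 -= 3·row0 → [0,1,4]
  row2 -= 0·row0 → [0,3,8]
  row2 -= 3·row1 → [0,0,-4]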